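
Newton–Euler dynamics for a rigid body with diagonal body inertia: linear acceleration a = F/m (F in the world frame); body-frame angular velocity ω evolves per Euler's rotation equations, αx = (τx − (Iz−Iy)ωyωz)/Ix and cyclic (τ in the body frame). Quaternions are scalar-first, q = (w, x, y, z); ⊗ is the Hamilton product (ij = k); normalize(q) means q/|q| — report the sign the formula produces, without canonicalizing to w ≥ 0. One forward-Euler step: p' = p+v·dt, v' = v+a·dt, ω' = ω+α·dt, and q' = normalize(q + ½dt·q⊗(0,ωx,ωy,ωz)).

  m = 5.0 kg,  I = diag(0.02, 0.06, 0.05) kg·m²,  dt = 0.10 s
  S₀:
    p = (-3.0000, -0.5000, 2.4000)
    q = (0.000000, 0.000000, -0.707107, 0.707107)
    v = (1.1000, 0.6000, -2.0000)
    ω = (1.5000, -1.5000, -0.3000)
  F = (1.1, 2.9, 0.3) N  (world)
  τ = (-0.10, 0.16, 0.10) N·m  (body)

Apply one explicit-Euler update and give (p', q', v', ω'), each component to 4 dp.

(τ − ω×Iω)/I = (-4.7750, 2.4417, 3.8000)
ω' = ω + α·dt = (1.0225, -1.2558, 0.0800)
q⊗(0,ω) = (-0.8485284, 1.2727926, 1.0606605, 1.0606605)
updated quaternion q' = (-0.0422, 0.0633, -0.6504, 0.7558)
linear accel F/m = (0.2200, 0.5800, 0.0600)
p' = p + v·dt = (-2.8900, -0.4400, 2.2000)
v' = v + a·dt = (1.1220, 0.6580, -1.9940)

p' = (-2.8900, -0.4400, 2.2000)
q' = (-0.0422, 0.0633, -0.6504, 0.7558)
v' = (1.1220, 0.6580, -1.9940)
ω' = (1.0225, -1.2558, 0.0800)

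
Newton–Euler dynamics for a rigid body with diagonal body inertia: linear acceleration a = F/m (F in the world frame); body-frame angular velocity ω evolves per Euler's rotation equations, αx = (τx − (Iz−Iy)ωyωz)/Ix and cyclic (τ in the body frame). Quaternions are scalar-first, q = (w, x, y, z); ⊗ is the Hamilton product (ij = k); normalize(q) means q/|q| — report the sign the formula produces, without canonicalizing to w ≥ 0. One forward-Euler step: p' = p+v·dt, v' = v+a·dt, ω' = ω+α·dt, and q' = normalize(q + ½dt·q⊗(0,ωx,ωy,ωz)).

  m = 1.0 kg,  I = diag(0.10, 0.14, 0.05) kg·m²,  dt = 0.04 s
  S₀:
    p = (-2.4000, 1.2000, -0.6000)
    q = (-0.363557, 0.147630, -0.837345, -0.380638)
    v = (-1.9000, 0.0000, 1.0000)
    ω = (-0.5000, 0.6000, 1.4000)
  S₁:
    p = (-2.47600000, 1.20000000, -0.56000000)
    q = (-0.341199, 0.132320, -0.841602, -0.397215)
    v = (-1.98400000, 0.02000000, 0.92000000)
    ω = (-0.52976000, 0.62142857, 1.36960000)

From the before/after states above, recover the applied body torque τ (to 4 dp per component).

rate change Δω = (-0.02976000, 0.02142857, -0.03040000)
applied torque τ = (-0.1500, 0.0400, -0.0500)

τ = (-0.1500, 0.0400, -0.0500)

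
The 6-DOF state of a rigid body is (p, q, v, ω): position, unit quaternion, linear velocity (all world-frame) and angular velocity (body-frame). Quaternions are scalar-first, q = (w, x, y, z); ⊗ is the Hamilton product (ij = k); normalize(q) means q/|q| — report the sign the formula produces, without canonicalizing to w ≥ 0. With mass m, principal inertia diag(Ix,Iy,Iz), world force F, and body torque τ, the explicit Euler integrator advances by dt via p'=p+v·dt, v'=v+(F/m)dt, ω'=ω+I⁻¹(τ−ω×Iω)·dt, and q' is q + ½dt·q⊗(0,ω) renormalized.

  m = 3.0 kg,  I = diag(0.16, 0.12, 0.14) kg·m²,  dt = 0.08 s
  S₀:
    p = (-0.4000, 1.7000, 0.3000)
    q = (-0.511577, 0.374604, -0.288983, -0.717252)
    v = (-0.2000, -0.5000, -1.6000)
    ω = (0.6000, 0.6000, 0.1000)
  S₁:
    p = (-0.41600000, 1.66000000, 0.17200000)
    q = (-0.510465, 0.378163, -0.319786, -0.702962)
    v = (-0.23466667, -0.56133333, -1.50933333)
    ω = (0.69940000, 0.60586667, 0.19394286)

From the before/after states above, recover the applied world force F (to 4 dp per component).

velocity change Δv = (-0.03466667, -0.06133333, 0.09066667)
applied force F = (-1.3000, -2.3000, 3.4000)

F = (-1.3000, -2.3000, 3.4000)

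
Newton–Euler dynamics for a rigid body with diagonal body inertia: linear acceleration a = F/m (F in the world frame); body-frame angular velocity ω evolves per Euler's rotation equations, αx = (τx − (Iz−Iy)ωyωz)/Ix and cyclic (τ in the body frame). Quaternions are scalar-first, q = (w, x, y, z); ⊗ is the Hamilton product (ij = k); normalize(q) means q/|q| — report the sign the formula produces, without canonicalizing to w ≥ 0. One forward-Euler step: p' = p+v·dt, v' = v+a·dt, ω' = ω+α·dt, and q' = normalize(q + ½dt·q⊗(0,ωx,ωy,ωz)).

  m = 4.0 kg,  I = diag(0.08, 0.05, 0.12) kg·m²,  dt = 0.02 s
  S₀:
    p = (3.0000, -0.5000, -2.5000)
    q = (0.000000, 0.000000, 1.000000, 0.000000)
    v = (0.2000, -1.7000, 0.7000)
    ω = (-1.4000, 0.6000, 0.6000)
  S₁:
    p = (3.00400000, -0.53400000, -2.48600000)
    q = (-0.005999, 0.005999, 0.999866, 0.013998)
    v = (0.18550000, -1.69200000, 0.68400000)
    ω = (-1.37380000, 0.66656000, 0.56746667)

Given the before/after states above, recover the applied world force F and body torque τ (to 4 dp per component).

Δv = v₁−v₀ = (-0.01450000, 0.00800000, -0.01600000)
F = m·Δv/dt = (-2.9000, 1.6000, -3.2000)
Δω = ω₁−ω₀ = (0.02620000, 0.06656000, -0.03253333)
I·α + gyro = (0.1300, 0.2000, -0.1700)

F = (-2.9000, 1.6000, -3.2000)
τ = (0.1300, 0.2000, -0.1700)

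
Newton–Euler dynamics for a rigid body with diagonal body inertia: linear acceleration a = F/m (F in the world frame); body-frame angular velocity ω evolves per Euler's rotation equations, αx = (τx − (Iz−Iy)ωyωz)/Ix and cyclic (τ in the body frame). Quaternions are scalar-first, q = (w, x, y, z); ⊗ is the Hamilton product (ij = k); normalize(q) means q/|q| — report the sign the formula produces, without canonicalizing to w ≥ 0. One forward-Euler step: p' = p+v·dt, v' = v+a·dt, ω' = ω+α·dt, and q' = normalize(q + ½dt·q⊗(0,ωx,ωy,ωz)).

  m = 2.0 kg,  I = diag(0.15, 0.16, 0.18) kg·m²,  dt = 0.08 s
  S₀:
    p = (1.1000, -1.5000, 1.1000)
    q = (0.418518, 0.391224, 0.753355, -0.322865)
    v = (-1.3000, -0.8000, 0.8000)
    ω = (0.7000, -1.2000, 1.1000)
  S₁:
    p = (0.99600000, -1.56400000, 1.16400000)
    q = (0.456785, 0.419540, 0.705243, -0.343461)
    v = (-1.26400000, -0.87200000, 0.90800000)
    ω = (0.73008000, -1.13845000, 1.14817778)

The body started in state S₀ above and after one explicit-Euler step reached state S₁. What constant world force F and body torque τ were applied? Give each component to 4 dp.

F = (0.9000, -1.8000, 2.7000)
τ = (0.0300, 0.1000, 0.1000)

Δω = ω₁−ω₀ = (0.03008000, 0.06155000, 0.04817778)
ω₀×(Iω₀) = (-0.0264, -0.0231, -0.0084)
I·α + gyro = (0.0300, 0.1000, 0.1000)
Δv = v₁−v₀ = (0.03600000, -0.07200000, 0.10800000)
F = m·Δv/dt = (0.9000, -1.8000, 2.7000)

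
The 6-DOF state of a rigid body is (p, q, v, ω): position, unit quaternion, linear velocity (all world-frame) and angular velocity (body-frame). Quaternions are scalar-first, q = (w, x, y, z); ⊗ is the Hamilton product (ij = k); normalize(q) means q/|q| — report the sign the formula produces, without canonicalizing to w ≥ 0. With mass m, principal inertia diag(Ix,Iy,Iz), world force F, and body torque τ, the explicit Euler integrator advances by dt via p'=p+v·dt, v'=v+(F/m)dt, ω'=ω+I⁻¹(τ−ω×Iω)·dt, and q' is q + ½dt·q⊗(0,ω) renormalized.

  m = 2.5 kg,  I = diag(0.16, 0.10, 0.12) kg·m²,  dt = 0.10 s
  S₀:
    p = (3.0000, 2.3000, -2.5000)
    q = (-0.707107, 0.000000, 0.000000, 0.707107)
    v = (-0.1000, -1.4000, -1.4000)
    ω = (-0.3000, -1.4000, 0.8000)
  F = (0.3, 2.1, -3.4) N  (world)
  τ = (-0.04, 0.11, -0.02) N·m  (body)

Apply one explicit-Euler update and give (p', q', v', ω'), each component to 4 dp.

angular accel α = (-0.1100, 1.1960, 0.0433)
new body rate ω' = (-0.3110, -1.2804, 0.8043)
q⊗(0,ω) = (-0.5656856, 1.2020819, 0.7778177, -0.5656856)
updated quaternion q' = (-0.7329, 0.0599, 0.0388, 0.6766)
a = F/m = (0.1200, 0.8400, -1.3600)
p' = p + v·dt = (2.9900, 2.1600, -2.6400)
v' = v + a·dt = (-0.0880, -1.3160, -1.5360)

p' = (2.9900, 2.1600, -2.6400)
q' = (-0.7329, 0.0599, 0.0388, 0.6766)
v' = (-0.0880, -1.3160, -1.5360)
ω' = (-0.3110, -1.2804, 0.8043)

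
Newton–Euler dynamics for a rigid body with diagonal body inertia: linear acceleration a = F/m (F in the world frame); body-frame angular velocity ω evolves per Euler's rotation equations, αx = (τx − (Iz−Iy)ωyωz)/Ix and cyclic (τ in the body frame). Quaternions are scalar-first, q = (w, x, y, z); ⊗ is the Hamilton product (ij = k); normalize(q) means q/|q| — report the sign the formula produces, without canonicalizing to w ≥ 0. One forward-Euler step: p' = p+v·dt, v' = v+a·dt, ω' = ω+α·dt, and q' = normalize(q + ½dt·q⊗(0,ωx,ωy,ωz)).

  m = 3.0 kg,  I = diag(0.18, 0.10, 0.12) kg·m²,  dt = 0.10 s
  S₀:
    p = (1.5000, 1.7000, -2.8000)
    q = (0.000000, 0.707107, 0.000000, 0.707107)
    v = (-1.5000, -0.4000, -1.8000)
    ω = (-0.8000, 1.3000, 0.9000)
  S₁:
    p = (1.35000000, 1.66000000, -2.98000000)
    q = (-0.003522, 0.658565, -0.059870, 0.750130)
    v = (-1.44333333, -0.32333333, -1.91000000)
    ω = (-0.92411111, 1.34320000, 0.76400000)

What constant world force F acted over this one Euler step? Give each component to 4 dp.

F = (1.7000, 2.3000, -3.3000)

velocity change Δv = (0.05666667, 0.07666667, -0.11000000)
m·(v₁−v₀)/dt = (1.7000, 2.3000, -3.3000)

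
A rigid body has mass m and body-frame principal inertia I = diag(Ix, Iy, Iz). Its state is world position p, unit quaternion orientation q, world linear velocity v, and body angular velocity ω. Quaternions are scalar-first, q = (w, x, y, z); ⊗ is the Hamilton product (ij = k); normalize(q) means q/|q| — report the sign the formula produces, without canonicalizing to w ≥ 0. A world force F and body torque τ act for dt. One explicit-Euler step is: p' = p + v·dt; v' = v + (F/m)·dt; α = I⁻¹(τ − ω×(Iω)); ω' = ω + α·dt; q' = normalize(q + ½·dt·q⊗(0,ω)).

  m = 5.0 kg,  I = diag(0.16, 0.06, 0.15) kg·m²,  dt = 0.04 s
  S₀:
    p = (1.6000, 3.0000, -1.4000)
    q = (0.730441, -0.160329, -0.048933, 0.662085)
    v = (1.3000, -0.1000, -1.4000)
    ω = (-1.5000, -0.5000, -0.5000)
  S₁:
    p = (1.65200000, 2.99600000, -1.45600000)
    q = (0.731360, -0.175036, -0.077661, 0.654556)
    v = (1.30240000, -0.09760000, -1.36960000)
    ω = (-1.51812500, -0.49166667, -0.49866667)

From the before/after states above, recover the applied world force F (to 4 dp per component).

F = (0.3000, 0.3000, 3.8000)

Δv = v₁−v₀ = (0.00240000, 0.00240000, 0.03040000)
F = m·Δv/dt = (0.3000, 0.3000, 3.8000)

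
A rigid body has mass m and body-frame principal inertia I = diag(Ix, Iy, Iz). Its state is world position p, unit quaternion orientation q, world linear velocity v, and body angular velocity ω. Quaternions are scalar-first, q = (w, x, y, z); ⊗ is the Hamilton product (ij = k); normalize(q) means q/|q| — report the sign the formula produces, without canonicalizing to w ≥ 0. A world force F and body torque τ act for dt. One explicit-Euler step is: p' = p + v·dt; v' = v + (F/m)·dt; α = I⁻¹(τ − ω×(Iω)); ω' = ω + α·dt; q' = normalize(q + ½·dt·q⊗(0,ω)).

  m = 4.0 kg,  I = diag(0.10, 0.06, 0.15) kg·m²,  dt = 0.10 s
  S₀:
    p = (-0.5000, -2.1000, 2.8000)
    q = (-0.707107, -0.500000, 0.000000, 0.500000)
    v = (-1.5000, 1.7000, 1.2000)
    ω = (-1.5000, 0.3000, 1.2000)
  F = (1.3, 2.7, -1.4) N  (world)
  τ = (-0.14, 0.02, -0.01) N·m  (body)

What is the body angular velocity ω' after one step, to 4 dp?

ω' = (-1.6724, 0.1833, 1.1813)

ω×(Iω) gyroscopic = (0.0324, 0.0900, 0.0180)
α = I⁻¹(τ − ω×Iω) = (-1.7240, -1.1667, -0.1867)
ω' = ω + α·dt = (-1.6724, 0.1833, 1.1813)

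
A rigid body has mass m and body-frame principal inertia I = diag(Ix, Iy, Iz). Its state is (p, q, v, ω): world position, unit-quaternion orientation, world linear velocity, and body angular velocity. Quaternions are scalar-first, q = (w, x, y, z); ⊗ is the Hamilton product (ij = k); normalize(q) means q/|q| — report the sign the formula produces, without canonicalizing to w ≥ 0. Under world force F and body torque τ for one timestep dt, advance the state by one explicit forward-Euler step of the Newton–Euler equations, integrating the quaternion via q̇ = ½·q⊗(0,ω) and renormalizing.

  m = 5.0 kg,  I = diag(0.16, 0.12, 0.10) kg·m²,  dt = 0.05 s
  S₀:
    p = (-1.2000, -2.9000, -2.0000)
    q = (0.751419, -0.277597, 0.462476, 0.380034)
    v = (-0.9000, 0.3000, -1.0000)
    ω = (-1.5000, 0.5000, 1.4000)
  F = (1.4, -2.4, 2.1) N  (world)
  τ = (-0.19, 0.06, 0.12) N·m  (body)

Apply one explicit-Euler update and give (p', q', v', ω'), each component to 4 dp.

ω×(Iω) gyroscopic = (-0.0140, -0.1260, 0.0300)
angular accel α = (-1.1000, 1.5500, 0.9000)
new body rate ω' = (-1.5550, 0.5775, 1.4450)
Hamilton product q⊗(0,ω) = (-1.1796811, -0.6696791, 0.1942943, 1.6069021)
updated quaternion q' = (0.7209, -0.2939, 0.4667, 0.4196)
p + v·dt = (-1.2450, -2.8850, -2.0500)
new velocity v' = (-0.8860, 0.2760, -0.9790)

p' = (-1.2450, -2.8850, -2.0500)
q' = (0.7209, -0.2939, 0.4667, 0.4196)
v' = (-0.8860, 0.2760, -0.9790)
ω' = (-1.5550, 0.5775, 1.4450)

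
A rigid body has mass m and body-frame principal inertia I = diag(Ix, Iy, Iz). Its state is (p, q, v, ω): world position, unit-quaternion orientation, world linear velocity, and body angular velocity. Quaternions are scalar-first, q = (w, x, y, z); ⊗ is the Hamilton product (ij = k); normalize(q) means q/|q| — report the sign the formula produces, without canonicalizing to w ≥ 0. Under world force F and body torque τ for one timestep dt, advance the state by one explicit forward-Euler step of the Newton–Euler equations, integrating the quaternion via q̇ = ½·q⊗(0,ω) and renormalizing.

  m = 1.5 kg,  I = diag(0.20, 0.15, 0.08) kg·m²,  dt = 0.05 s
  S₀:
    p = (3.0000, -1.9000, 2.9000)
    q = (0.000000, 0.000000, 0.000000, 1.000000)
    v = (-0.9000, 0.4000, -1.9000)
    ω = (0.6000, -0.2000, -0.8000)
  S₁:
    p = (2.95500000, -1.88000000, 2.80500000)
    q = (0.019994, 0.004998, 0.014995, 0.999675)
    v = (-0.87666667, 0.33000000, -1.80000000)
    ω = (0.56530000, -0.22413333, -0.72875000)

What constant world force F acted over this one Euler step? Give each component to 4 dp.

velocity change Δv = (0.02333333, -0.07000000, 0.10000000)
m·(v₁−v₀)/dt = (0.7000, -2.1000, 3.0000)

F = (0.7000, -2.1000, 3.0000)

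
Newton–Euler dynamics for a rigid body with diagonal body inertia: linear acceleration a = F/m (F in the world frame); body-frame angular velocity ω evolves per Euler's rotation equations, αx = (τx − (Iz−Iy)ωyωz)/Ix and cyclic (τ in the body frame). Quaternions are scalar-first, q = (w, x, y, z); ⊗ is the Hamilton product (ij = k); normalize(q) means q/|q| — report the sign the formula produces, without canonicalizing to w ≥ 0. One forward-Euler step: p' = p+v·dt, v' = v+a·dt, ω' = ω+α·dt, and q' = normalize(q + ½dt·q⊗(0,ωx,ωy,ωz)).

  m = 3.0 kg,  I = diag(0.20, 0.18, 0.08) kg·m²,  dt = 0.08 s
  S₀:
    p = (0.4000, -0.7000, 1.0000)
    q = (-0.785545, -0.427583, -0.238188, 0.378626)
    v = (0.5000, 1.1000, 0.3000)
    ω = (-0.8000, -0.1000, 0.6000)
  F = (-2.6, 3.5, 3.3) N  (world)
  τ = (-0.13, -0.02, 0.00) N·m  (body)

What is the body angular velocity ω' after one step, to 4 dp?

ω' = (-0.8544, -0.0833, 0.6016)

angular accel α = (-0.6800, 0.2089, 0.0200)
ω' = ω + α·dt = (-0.8544, -0.0833, 0.6016)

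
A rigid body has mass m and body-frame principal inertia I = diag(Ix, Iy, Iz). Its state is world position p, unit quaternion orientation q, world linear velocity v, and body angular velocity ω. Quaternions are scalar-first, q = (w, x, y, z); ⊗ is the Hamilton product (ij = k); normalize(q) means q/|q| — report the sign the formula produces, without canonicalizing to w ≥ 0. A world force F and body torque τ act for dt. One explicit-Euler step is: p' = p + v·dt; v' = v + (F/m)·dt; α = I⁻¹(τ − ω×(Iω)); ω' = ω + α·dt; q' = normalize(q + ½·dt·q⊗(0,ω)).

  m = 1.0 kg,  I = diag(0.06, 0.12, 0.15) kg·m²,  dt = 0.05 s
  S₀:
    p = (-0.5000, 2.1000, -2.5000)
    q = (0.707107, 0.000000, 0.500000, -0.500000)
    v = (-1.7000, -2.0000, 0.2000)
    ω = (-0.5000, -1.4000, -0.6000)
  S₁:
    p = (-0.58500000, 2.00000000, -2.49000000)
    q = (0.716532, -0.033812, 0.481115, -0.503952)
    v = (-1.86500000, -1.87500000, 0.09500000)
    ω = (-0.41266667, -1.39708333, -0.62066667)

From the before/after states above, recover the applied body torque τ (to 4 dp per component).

rate change Δω = (0.08733333, 0.00291667, -0.02066667)
applied torque τ = (0.1300, -0.0200, -0.0200)

τ = (0.1300, -0.0200, -0.0200)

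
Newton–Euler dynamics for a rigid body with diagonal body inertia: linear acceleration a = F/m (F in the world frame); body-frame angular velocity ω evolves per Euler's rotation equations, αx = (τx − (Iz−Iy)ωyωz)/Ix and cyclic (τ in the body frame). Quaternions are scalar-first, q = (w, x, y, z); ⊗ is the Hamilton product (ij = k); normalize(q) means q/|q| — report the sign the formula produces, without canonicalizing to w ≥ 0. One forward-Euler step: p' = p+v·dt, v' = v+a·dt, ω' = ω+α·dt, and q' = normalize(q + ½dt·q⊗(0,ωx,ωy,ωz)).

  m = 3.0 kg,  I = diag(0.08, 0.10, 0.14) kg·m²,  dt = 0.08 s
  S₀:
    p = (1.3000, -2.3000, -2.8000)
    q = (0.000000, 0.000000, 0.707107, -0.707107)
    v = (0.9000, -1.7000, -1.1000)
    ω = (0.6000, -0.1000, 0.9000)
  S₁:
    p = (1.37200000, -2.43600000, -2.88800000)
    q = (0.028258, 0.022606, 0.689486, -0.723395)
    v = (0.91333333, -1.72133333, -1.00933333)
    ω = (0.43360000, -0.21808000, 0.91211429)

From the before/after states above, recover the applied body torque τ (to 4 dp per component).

τ = (-0.1700, -0.1800, 0.0200)

ω₁ − ω₀ = (-0.16640000, -0.11808000, 0.01211429)
τ = I·(Δω/dt) + ω₀×(Iω₀) = (-0.1700, -0.1800, 0.0200)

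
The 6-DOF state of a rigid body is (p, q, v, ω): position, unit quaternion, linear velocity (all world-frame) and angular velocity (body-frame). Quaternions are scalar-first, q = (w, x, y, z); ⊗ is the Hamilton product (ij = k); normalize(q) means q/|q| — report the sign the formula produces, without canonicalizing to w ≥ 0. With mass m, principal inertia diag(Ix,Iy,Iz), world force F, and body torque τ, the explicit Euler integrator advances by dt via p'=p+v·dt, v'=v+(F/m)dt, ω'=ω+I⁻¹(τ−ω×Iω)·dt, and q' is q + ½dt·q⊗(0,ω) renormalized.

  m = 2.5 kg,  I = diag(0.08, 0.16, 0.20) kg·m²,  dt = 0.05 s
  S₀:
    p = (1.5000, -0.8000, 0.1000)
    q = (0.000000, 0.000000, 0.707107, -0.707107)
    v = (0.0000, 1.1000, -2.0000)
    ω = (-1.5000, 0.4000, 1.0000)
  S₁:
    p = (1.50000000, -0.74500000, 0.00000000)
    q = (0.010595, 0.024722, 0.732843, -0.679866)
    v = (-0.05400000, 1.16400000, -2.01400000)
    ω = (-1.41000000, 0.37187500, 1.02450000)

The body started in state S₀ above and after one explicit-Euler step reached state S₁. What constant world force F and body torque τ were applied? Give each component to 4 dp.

F = (-2.7000, 3.2000, -0.7000)
τ = (0.1600, 0.0900, 0.0500)

Δv = v₁−v₀ = (-0.05400000, 0.06400000, -0.01400000)
m·(v₁−v₀)/dt = (-2.7000, 3.2000, -0.7000)
ω₁ − ω₀ = (0.09000000, -0.02812500, 0.02450000)
applied torque τ = (0.1600, 0.0900, 0.0500)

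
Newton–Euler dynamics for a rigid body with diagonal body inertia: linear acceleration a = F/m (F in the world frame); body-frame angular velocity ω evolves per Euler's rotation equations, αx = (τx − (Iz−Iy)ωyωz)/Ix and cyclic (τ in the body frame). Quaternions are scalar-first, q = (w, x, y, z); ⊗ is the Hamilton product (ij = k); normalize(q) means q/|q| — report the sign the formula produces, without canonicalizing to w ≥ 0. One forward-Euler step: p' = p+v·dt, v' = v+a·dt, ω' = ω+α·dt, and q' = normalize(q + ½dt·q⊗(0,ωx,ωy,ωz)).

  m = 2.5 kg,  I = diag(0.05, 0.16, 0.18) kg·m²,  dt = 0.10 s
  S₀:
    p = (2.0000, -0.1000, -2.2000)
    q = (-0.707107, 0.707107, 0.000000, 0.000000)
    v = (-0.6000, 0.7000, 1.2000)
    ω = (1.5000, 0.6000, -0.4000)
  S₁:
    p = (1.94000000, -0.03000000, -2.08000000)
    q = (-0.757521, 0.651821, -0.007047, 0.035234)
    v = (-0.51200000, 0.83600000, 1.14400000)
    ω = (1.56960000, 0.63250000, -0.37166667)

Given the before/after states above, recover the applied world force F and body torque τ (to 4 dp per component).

F = (2.2000, 3.4000, -1.4000)
τ = (0.0300, 0.1300, 0.1500)

v₁ − v₀ = (0.08800000, 0.13600000, -0.05600000)
m·(v₁−v₀)/dt = (2.2000, 3.4000, -1.4000)
rate change Δω = (0.06960000, 0.03250000, 0.02833333)
τ = I·(Δω/dt) + ω₀×(Iω₀) = (0.0300, 0.1300, 0.1500)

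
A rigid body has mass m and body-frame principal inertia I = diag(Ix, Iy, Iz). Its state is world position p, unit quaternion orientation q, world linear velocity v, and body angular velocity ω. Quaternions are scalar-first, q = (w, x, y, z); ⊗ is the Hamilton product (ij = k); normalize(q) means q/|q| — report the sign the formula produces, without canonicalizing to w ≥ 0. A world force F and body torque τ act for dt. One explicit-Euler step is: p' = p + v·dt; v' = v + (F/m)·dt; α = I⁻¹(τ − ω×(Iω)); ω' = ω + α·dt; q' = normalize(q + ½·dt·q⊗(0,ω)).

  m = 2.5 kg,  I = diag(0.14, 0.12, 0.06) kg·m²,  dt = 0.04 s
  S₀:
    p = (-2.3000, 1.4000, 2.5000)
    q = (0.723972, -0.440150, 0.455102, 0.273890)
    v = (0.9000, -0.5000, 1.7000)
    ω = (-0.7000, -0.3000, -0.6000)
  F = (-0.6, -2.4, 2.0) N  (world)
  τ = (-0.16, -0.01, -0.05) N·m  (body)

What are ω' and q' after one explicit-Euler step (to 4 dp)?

ω×(Iω) gyroscopic = (-0.0108, 0.0336, -0.0042)
(τ − ω×Iω)/I = (-1.0657, -0.3633, -0.7633)
new body rate ω' = (-0.7426, -0.3145, -0.6305)
2q̇ = q⊗(0,ω) = (-0.0072404, -0.6976746, -0.6730046, 0.0162332)
q + ½dt·q⊗(0,ω), renormalized = (0.7237, -0.4540, 0.4416, 0.2742)

ω' = (-0.7426, -0.3145, -0.6305)
q' = (0.7237, -0.4540, 0.4416, 0.2742)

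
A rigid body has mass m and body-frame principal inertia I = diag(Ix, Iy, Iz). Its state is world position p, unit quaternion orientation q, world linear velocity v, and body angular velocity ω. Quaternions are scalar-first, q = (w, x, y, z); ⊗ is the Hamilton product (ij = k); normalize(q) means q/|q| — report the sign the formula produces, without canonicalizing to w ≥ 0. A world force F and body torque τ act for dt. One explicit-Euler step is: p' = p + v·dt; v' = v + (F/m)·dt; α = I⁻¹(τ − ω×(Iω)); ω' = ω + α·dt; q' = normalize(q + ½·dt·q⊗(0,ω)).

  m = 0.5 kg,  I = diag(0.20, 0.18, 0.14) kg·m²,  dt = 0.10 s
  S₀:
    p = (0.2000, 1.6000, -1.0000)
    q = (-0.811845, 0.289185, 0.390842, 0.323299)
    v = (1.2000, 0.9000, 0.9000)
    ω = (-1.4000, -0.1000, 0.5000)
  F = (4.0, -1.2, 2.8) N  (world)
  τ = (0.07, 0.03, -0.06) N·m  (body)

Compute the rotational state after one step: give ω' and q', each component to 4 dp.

precession coupling ω×(Iω) = (0.0020, -0.0420, -0.0028)
(τ − ω×Iω)/I = (0.3400, 0.4000, -0.4086)
ω + α·dt = (-1.3660, -0.0600, 0.4591)
Hamilton product q⊗(0,ω) = (0.2822937, 1.3643339, -0.5160266, 0.1123378)
q' = normalize(q + ½dt·q⊗(0,ω)) = (-0.7955, 0.3564, 0.3640, 0.3280)

ω' = (-1.3660, -0.0600, 0.4591)
q' = (-0.7955, 0.3564, 0.3640, 0.3280)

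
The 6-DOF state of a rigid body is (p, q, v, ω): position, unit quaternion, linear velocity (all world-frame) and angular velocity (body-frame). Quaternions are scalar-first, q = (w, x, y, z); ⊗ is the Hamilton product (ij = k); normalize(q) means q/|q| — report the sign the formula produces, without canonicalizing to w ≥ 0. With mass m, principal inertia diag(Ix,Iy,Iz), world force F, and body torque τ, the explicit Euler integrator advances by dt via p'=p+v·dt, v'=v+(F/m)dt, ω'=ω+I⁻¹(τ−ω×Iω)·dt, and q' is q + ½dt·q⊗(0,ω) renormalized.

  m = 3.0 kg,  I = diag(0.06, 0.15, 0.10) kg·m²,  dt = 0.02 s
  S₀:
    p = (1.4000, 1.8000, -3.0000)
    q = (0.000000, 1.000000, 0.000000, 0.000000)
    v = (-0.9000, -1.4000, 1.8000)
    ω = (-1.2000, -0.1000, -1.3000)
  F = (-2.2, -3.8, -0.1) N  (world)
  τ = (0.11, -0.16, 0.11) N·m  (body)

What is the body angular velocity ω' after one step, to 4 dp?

ω' = (-1.1612, -0.1130, -1.2802)

gyro term ω×Iω = (-0.0065, -0.0624, 0.0108)
(τ − ω×Iω)/I = (1.9417, -0.6507, 0.9920)
new body rate ω' = (-1.1612, -0.1130, -1.2802)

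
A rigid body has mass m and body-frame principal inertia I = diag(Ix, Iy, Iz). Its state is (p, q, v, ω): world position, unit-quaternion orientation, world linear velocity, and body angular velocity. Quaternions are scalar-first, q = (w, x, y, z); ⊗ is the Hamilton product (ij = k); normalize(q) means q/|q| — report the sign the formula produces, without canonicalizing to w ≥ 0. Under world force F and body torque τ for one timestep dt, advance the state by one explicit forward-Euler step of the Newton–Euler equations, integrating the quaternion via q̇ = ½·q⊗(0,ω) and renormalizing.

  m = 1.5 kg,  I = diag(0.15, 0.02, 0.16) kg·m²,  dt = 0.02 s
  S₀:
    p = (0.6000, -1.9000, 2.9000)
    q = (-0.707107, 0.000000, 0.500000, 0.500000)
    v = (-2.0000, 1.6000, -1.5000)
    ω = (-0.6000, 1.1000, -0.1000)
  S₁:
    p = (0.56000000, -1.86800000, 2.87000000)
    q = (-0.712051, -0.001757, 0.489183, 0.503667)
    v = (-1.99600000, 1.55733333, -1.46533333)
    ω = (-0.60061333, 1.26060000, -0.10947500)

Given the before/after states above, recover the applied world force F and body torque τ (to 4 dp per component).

Δω = ω₁−ω₀ = (-0.00061333, 0.16060000, -0.00947500)
gyro term ω₀×Iω₀ = (-0.0154, -0.0006, 0.0858)
I·α + gyro = (-0.0200, 0.1600, 0.0100)
velocity change Δv = (0.00400000, -0.04266667, 0.03466667)
m·(v₁−v₀)/dt = (0.3000, -3.2000, 2.6000)

F = (0.3000, -3.2000, 2.6000)
τ = (-0.0200, 0.1600, 0.0100)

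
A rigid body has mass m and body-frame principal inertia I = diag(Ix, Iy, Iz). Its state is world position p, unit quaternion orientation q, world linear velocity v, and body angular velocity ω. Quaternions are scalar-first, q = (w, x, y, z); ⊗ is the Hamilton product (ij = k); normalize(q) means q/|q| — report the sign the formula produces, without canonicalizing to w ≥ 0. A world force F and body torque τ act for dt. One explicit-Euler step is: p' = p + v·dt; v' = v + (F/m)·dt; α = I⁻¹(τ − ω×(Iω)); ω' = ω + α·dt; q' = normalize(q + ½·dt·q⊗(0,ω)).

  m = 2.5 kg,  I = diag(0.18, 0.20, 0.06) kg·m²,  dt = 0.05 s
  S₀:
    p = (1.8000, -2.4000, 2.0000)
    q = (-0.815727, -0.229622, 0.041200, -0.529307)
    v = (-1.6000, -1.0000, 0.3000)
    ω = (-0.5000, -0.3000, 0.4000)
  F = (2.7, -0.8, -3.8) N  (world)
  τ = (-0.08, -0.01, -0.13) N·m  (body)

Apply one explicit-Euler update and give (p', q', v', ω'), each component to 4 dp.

linear accel F/m = (1.0800, -0.3200, -1.5200)
new position p' = (1.7200, -2.4500, 2.0150)
new velocity v' = (-1.5460, -1.0160, 0.2240)
(τ − ω×Iω)/I = (-0.5378, 0.0700, -2.2167)
ω + α·dt = (-0.5269, -0.2965, 0.2892)
2q̇ = q⊗(0,ω) = (0.1092718, 0.2655514, 0.6012204, -0.2368042)
q + ½dt·q⊗(0,ω), renormalized = (-0.8129, -0.2229, 0.0562, -0.5351)

p' = (1.7200, -2.4500, 2.0150)
q' = (-0.8129, -0.2229, 0.0562, -0.5351)
v' = (-1.5460, -1.0160, 0.2240)
ω' = (-0.5269, -0.2965, 0.2892)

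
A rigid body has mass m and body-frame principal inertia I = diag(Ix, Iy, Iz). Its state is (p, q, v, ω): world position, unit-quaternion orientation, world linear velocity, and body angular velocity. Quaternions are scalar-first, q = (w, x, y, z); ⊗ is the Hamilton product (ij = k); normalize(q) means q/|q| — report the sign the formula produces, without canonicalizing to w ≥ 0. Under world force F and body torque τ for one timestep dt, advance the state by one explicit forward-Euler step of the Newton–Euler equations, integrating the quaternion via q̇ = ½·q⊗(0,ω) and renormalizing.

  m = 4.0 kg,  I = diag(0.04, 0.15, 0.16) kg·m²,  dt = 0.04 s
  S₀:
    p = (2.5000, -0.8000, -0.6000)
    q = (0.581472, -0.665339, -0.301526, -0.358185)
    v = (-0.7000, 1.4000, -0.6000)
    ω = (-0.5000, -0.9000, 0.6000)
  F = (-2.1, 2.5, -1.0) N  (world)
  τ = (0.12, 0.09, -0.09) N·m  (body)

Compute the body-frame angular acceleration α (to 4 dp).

ω×(Iω) gyroscopic = (-0.0054, 0.0360, 0.0495)
angular accel α = (3.1350, 0.3600, -0.8719)

α = (3.1350, 0.3600, -0.8719)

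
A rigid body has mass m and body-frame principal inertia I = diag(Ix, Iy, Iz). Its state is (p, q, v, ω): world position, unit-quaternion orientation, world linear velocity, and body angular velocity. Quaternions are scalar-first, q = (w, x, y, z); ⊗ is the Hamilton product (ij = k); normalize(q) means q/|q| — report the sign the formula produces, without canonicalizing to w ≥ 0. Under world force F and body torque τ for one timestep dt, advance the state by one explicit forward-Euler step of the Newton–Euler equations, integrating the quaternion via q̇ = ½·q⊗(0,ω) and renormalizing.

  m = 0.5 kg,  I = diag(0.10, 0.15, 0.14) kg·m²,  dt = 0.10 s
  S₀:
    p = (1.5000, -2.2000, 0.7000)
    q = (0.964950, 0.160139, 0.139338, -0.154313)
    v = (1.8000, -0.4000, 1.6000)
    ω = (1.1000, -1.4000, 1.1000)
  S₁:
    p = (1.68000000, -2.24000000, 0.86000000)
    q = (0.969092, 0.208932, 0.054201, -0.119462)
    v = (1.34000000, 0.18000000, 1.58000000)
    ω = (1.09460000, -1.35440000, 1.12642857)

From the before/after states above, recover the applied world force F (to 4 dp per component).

Δv = v₁−v₀ = (-0.46000000, 0.58000000, -0.02000000)
m·(v₁−v₀)/dt = (-2.3000, 2.9000, -0.1000)

F = (-2.3000, 2.9000, -0.1000)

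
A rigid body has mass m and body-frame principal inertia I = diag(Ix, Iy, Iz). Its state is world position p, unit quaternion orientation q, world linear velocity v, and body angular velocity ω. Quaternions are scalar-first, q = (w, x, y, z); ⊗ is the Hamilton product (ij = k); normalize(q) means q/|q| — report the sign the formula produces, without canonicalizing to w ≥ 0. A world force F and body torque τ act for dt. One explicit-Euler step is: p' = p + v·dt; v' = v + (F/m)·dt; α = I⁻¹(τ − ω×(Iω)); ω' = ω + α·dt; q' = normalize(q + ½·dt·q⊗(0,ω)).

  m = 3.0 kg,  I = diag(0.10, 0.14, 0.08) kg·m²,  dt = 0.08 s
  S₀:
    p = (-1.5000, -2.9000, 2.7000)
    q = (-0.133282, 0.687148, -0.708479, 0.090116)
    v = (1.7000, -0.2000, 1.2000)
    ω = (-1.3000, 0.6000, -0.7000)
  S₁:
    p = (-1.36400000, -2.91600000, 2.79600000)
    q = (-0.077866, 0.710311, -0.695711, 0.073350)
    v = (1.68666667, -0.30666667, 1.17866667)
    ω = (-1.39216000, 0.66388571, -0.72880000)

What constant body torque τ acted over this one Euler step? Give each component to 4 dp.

rate change Δω = (-0.09216000, 0.06388571, -0.02880000)
gyro term ω₀×Iω₀ = (0.0252, 0.0182, -0.0312)
I·α + gyro = (-0.0900, 0.1300, -0.0600)

τ = (-0.0900, 0.1300, -0.0600)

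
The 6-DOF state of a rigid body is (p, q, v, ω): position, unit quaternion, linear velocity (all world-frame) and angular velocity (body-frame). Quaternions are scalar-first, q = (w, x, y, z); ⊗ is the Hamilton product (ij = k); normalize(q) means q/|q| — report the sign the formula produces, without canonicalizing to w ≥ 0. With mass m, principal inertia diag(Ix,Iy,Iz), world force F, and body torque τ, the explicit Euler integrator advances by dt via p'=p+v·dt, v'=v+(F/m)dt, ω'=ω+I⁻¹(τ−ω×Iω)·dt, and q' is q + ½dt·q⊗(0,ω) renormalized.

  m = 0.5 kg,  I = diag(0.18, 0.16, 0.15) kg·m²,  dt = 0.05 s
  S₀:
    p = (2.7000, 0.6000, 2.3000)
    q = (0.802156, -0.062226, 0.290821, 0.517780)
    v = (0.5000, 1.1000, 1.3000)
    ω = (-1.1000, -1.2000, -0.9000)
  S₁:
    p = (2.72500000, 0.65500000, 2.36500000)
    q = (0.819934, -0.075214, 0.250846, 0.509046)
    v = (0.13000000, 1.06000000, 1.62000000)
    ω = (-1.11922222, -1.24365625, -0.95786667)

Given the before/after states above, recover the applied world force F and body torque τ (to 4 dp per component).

F = (-3.7000, -0.4000, 3.2000)
τ = (-0.0800, -0.1100, -0.2000)

velocity change Δv = (-0.37000000, -0.04000000, 0.32000000)
m·(v₁−v₀)/dt = (-3.7000, -0.4000, 3.2000)
ω₁ − ω₀ = (-0.01922222, -0.04365625, -0.05786667)
ω₀×(Iω₀) = (-0.0108, 0.0297, -0.0264)
I·α + gyro = (-0.0800, -0.1100, -0.2000)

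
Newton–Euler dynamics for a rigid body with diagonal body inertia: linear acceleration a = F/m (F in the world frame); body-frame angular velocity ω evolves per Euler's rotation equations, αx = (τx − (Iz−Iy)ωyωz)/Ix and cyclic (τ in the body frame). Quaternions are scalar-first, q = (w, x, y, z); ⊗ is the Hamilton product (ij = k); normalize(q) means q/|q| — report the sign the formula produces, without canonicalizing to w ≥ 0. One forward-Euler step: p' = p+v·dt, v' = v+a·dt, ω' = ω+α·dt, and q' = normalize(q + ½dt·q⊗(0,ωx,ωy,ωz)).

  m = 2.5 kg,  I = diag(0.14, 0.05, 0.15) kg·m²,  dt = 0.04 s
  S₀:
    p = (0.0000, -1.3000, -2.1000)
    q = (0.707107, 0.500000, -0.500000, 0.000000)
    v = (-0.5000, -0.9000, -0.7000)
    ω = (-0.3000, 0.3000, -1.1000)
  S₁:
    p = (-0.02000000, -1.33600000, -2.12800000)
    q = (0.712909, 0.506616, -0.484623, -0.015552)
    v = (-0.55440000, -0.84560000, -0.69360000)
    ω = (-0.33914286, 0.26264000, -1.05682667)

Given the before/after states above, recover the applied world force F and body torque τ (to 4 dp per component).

F = (-3.4000, 3.4000, 0.4000)
τ = (-0.1700, -0.0500, 0.1700)

Δv = v₁−v₀ = (-0.05440000, 0.05440000, 0.00640000)
applied force F = (-3.4000, 3.4000, 0.4000)
rate change Δω = (-0.03914286, -0.03736000, 0.04317333)
precession coupling = (-0.0330, -0.0033, 0.0081)
I·α + gyro = (-0.1700, -0.0500, 0.1700)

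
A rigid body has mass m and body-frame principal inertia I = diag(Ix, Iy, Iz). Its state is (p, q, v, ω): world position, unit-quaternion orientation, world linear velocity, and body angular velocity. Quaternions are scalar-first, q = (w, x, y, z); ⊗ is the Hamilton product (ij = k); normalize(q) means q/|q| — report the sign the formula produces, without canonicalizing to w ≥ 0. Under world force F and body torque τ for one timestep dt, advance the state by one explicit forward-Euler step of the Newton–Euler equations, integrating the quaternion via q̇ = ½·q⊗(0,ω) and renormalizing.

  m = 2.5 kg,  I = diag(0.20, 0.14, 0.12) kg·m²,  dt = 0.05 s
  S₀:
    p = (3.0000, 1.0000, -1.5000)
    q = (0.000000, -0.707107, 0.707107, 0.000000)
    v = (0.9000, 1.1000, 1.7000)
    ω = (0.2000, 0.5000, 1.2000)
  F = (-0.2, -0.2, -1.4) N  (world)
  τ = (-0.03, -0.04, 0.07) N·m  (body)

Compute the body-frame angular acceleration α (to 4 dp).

α = (-0.0900, -0.4229, 0.6333)

precession coupling ω×(Iω) = (-0.0120, 0.0192, -0.0060)
angular accel α = (-0.0900, -0.4229, 0.6333)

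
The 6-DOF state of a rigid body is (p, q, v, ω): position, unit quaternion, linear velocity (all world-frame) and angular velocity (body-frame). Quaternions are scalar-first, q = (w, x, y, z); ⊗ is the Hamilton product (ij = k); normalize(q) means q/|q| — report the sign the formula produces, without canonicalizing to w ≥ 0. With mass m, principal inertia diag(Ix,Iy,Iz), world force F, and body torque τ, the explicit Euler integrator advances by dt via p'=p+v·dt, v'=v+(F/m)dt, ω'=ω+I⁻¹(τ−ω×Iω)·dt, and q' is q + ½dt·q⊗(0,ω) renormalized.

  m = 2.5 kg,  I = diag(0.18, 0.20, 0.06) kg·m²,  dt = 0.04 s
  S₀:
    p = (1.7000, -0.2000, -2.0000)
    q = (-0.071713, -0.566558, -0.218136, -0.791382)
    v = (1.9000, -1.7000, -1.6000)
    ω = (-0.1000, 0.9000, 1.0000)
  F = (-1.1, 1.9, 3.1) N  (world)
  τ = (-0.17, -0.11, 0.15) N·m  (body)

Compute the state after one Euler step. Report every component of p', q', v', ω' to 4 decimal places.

p' = (1.7760, -0.2680, -2.0640)
q' = (-0.0531, -0.5563, -0.2064, -0.8032)
v' = (1.8824, -1.6696, -1.5504)
ω' = (-0.1098, 0.8804, 1.1012)

angular accel α = (-0.2444, -0.4900, 2.5300)
ω' = ω + α·dt = (-0.1098, 0.8804, 1.1012)
Hamilton product q⊗(0,ω) = (0.9310486, 0.5012791, 0.5811545, -0.6034288)
updated quaternion q' = (-0.0531, -0.5563, -0.2064, -0.8032)
linear accel F/m = (-0.4400, 0.7600, 1.2400)
p' = p + v·dt = (1.7760, -0.2680, -2.0640)
v' = v + a·dt = (1.8824, -1.6696, -1.5504)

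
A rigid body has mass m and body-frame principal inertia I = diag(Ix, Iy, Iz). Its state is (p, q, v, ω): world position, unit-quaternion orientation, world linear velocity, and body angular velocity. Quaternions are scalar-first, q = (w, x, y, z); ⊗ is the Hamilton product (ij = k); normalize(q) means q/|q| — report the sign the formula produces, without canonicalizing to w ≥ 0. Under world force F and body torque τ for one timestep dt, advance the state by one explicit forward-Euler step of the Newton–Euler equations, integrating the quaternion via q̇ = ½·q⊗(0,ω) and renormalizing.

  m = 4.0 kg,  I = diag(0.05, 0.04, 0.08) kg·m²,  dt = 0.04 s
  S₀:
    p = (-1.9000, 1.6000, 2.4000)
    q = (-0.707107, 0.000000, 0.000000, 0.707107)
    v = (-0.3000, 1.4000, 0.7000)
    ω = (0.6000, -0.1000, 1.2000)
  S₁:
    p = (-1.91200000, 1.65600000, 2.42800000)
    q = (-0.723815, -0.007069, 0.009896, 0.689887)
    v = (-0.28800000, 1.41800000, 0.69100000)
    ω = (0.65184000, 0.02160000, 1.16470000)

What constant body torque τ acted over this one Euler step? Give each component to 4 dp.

Δω = ω₁−ω₀ = (0.05184000, 0.12160000, -0.03530000)
applied torque τ = (0.0600, 0.1000, -0.0700)

τ = (0.0600, 0.1000, -0.0700)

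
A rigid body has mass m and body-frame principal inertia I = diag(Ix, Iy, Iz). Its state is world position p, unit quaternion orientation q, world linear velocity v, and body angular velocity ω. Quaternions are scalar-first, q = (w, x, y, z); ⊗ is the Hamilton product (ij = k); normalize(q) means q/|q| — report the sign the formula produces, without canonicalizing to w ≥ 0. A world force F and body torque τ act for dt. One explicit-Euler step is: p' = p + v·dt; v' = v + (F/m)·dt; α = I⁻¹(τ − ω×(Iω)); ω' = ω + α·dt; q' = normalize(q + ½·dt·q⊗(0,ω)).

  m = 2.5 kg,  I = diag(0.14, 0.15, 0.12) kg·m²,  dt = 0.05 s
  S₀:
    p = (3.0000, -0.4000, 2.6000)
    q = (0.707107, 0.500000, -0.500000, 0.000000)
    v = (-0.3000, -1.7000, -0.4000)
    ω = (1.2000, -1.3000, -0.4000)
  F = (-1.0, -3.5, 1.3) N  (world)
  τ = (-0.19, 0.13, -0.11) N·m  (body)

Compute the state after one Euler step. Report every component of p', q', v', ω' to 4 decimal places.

angular accel α = (-1.2457, 0.9307, -0.7867)
new body rate ω' = (1.1377, -1.2535, -0.4393)
2q̇ = q⊗(0,ω) = (-1.2500000, 1.0485284, -0.7192391, -0.3328428)
q + ½dt·q⊗(0,ω), renormalized = (0.6752, 0.5257, -0.5174, -0.0083)
linear accel F/m = (-0.4000, -1.4000, 0.5200)
p' = p + v·dt = (2.9850, -0.4850, 2.5800)
v + (F/m)dt = (-0.3200, -1.7700, -0.3740)

p' = (2.9850, -0.4850, 2.5800)
q' = (0.6752, 0.5257, -0.5174, -0.0083)
v' = (-0.3200, -1.7700, -0.3740)
ω' = (1.1377, -1.2535, -0.4393)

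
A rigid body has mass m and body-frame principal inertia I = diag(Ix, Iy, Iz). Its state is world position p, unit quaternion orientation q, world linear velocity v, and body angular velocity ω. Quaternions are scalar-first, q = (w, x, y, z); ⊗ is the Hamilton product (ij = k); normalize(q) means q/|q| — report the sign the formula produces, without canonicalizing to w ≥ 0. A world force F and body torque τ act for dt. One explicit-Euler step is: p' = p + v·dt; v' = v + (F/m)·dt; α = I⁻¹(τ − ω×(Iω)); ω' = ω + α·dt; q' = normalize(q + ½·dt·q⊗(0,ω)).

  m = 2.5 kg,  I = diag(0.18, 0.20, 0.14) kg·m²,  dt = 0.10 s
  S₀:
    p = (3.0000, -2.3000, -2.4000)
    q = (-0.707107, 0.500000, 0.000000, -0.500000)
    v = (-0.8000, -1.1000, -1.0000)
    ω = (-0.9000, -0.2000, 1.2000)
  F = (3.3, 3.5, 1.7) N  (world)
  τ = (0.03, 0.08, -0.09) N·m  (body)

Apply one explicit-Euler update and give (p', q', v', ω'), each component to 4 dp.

p' = (2.9200, -2.4100, -2.5000)
q' = (-0.6527, 0.5253, -0.0004, -0.5459)
v' = (-0.6680, -0.9600, -0.9320)
ω' = (-0.8913, -0.1384, 1.1331)

a = F/m = (1.3200, 1.4000, 0.6800)
new position p' = (2.9200, -2.4100, -2.5000)
v' = v + a·dt = (-0.6680, -0.9600, -0.9320)
(τ − ω×Iω)/I = (0.0867, 0.6160, -0.6686)
ω + α·dt = (-0.8913, -0.1384, 1.1331)
q⊗(0,ω) = (1.0500000, 0.5363963, -0.0085786, -0.9485284)
updated quaternion q' = (-0.6527, 0.5253, -0.0004, -0.5459)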